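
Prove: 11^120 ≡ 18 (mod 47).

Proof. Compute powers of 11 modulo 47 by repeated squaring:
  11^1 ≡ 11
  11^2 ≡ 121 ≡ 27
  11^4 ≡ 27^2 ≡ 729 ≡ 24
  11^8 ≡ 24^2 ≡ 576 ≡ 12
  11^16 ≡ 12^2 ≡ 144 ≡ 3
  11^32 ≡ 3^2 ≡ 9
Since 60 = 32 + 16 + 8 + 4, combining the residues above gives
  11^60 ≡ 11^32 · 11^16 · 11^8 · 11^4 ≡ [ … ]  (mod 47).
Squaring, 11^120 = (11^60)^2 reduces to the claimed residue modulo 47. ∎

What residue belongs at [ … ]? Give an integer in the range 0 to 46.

21

Multiply the listed residues: 9 · 3 · 12 · 24 = 27 → 324 → 7776.
Reducing modulo 47: 7776 = 165·47 + 21, so 11^60 ≡ 21.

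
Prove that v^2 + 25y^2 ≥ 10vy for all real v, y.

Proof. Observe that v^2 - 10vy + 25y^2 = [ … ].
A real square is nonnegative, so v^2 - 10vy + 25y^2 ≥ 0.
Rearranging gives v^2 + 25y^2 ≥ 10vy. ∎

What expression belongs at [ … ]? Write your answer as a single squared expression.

The leading and trailing coefficients are 1^2 and 5^2, and 10 = 2·1·5, so the trinomial is (v - 5y)^2.
Hence v^2 - 10vy + 25y^2 ≥ 0.

(v - 5y)^2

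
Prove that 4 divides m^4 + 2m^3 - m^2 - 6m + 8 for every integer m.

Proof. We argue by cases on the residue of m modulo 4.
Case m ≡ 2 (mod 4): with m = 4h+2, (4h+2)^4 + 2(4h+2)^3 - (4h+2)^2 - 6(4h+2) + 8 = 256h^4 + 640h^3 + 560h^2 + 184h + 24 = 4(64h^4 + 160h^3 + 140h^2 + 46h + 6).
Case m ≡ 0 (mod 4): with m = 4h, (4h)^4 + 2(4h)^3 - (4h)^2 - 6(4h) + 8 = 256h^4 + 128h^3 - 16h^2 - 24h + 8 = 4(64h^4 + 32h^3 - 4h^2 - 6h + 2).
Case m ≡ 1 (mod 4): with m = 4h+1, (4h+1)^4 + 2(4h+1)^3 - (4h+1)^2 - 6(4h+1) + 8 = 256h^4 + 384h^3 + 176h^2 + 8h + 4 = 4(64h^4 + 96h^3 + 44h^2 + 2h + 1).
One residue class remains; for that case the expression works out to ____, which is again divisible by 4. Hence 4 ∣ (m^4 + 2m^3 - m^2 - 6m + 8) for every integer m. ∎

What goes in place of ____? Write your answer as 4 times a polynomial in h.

Only m ≡ 3 (mod 4) is unaccounted for. Put m = 4h+3:
(4h+3)^4 + 2(4h+3)^3 - (4h+3)^2 - 6(4h+3) + 8 expands to 256h^4 + 896h^3 + 1136h^2 + 600h + 116,
and factoring out 4 leaves 4(64h^4 + 224h^3 + 284h^2 + 150h + 29).

4(64h^4 + 224h^3 + 284h^2 + 150h + 29)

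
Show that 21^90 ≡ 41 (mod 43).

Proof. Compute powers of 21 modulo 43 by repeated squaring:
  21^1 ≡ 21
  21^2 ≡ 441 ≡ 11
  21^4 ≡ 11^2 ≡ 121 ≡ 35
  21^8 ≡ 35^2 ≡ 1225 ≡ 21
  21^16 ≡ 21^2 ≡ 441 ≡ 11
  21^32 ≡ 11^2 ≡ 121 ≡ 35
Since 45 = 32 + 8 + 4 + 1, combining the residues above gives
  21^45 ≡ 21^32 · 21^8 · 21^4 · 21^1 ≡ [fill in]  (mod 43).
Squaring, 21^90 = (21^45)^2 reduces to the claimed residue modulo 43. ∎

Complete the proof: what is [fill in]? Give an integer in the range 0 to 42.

21^32 · 21^8 · 21^4 · 21^1 ≡ 35 · 21 · 35 · 21 = 540225.
540225 mod 43 = 16, so 21^45 ≡ 16 (mod 43).

16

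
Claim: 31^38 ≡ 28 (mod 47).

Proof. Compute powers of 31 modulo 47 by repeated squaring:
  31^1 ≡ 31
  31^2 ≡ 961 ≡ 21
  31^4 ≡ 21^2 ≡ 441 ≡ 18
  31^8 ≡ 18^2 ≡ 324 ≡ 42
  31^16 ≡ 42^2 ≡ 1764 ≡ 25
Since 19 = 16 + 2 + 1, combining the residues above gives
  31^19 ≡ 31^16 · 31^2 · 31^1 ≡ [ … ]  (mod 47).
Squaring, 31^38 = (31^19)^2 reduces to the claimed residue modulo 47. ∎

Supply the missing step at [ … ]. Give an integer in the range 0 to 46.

13

Multiply the listed residues: 25 · 21 · 31 = 525 → 16275.
Reducing modulo 47: 16275 = 346·47 + 13, so 31^19 ≡ 13.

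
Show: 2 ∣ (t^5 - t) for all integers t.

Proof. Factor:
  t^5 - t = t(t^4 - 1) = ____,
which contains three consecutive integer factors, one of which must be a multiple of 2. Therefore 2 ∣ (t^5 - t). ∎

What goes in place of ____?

(t - 1)t(t + 1)(t^2 + 1)

t^4 - 1 = (t^2 - 1)(t^2 + 1), and t^2 - 1 = (t-1)(t+1).
So t(t^4 - 1) = (t - 1)t(t + 1)(t^2 + 1).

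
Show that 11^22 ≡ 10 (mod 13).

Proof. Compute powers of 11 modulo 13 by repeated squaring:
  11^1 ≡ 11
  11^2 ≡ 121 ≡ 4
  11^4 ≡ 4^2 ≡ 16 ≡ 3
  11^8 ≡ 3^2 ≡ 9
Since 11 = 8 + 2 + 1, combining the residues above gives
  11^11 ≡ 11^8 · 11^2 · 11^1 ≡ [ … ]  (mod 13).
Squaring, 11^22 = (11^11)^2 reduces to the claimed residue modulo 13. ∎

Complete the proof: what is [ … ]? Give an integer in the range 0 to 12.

11^8 · 11^2 · 11^1 ≡ 9 · 4 · 11 = 396.
396 mod 13 = 6, so 11^11 ≡ 6 (mod 13).

6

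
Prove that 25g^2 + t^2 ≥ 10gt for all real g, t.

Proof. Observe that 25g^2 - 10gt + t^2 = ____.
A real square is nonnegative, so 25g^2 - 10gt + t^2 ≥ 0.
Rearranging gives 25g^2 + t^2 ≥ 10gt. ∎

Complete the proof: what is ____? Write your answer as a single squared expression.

(5g - t)^2

The leading and trailing coefficients are 5^2 and 1^2, and 10 = 2·5·1, so the trinomial is (5g - t)^2.
Hence 25g^2 - 10gt + t^2 ≥ 0.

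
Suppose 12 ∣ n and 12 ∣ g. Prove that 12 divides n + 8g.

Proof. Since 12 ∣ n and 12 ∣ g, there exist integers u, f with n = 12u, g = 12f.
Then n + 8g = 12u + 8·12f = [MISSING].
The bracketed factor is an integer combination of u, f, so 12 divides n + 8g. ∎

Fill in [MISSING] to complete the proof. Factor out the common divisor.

12(8f + u)

Each term has a factor of 12: 12u + 8·12f = 12·(8f + u).
Since 8f + u is an integer, 12 ∣ (n + 8g).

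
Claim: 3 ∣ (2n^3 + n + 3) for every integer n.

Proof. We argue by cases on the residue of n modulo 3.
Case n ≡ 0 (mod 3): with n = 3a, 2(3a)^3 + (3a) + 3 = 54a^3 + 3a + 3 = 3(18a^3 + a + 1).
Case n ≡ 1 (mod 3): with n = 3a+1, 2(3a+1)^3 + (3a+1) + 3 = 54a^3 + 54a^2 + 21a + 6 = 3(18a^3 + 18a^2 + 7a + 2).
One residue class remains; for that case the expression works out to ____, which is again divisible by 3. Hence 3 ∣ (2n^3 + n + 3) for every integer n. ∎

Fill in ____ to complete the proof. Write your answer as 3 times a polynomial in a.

Only n ≡ 2 (mod 3) is unaccounted for. Put n = 3a+2:
2(3a+2)^3 + (3a+2) + 3 expands to 54a^3 + 108a^2 + 75a + 21,
and factoring out 3 leaves 3(18a^3 + 36a^2 + 25a + 7).

3(18a^3 + 36a^2 + 25a + 7)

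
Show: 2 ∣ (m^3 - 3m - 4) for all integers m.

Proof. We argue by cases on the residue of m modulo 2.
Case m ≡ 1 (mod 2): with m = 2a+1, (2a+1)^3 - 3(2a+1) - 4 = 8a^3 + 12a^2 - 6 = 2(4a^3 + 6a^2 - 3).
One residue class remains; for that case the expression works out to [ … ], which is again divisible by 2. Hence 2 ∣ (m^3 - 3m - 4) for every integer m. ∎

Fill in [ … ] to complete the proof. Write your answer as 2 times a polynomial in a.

2(4a^3 - 3a - 2)

The residues treated are {1}, so the missing case is m ≡ 0 (mod 2); write m = 2a.
Then (2a)^3 - 3(2a) - 4 = 8a^3 - 6a - 4 = 2(4a^3 - 3a - 2).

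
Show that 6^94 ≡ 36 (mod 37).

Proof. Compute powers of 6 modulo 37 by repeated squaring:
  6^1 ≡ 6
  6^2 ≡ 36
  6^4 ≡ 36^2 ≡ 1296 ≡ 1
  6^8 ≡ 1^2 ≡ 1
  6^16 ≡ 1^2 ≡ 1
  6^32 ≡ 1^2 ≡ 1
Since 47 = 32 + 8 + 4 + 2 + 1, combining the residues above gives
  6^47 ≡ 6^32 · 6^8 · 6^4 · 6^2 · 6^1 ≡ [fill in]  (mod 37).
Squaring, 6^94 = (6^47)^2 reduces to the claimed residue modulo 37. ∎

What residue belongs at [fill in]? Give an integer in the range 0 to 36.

6^32 · 6^8 · 6^4 · 6^2 · 6^1 ≡ 1 · 1 · 1 · 36 · 6 = 216.
216 mod 37 = 31, so 6^47 ≡ 31 (mod 37).

31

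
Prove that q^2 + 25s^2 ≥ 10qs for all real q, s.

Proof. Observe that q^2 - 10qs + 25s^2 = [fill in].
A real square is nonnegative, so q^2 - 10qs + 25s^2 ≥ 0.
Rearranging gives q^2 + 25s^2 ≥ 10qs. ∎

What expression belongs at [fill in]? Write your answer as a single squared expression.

q^2 - 10qs + 25s^2 is a perfect-square trinomial: the outer terms are (q)^2 and (5s)^2, and the cross term is -2·q·5s.
So q^2 - 10qs + 25s^2 = (q - 5s)^2 ≥ 0.

(q - 5s)^2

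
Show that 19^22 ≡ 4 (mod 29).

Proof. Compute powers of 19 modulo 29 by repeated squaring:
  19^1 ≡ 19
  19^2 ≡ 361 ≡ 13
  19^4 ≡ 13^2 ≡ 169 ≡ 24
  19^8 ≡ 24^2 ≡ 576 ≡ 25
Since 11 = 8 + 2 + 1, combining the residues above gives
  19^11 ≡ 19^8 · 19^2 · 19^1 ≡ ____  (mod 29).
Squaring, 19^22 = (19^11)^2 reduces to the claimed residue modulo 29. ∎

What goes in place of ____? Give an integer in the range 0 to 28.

Multiply the listed residues: 25 · 13 · 19 = 325 → 6175.
Reducing modulo 29: 6175 = 212·29 + 27, so 19^11 ≡ 27.

27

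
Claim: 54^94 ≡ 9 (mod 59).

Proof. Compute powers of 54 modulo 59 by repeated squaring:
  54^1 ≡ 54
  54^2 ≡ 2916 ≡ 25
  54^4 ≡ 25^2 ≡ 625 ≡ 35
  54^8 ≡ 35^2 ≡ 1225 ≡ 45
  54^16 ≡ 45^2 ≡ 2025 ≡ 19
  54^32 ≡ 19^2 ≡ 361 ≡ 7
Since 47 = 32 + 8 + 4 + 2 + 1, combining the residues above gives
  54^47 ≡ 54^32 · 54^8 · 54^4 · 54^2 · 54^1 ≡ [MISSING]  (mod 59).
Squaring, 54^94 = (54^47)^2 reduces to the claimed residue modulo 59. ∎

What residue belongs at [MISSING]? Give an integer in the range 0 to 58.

Multiply the listed residues: 7 · 45 · 35 · 25 · 54 = 315 → 11025 → 275625 → 14883750.
Reducing modulo 59: 14883750 = 252266·59 + 56, so 54^47 ≡ 56.

56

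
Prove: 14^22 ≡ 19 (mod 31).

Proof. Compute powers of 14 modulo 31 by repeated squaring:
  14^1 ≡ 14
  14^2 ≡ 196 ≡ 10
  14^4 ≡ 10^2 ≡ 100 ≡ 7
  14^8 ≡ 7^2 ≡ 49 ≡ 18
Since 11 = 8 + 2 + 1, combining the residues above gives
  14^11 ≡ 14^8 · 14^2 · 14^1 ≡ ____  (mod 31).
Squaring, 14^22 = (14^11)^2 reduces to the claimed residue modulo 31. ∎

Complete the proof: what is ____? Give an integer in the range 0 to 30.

14^8 · 14^2 · 14^1 ≡ 18 · 10 · 14 = 2520.
2520 mod 31 = 9, so 14^11 ≡ 9 (mod 31).

9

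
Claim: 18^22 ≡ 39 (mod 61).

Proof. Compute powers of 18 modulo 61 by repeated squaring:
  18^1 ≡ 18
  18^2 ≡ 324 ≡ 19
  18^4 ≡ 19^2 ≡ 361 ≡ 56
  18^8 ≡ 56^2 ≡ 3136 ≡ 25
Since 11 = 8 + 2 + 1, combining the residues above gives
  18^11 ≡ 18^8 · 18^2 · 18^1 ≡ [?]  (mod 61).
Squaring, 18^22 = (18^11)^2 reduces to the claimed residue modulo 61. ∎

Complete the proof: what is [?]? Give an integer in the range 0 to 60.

18^8 · 18^2 · 18^1 ≡ 25 · 19 · 18 = 8550.
8550 mod 61 = 10, so 18^11 ≡ 10 (mod 61).

10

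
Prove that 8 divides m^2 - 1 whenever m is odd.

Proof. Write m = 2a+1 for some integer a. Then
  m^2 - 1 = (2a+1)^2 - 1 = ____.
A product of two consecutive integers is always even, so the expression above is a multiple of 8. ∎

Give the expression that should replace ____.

4a(a + 1)

(2a+1)^2 - 1 = 4a^2 + 4a + 1 - 1 = 4a^2 + 4a = 4a(a+1).
Since a and a+1 are consecutive, a(a+1) is even, and 4·(even) is a multiple of 8.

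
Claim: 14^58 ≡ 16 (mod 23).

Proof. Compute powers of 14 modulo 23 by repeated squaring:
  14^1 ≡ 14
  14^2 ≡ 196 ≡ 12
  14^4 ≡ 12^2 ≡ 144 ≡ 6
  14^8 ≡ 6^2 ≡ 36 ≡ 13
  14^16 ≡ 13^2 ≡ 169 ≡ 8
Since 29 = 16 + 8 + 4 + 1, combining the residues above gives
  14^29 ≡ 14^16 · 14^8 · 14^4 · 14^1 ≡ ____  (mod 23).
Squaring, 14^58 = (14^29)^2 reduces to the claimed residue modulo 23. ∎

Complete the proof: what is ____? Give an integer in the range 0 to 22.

19

Multiply the listed residues: 8 · 13 · 6 · 14 = 104 → 624 → 8736.
Reducing modulo 23: 8736 = 379·23 + 19, so 14^29 ≡ 19.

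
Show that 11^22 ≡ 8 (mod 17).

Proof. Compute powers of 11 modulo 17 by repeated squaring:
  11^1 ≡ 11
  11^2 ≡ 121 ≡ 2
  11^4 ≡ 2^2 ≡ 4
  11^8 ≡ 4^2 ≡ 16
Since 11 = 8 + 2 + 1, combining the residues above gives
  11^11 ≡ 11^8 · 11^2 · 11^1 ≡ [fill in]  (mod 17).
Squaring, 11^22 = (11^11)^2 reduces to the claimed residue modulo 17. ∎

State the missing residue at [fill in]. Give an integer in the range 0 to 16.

Multiply the listed residues: 16 · 2 · 11 = 32 → 352.
Reducing modulo 17: 352 = 20·17 + 12, so 11^11 ≡ 12.

12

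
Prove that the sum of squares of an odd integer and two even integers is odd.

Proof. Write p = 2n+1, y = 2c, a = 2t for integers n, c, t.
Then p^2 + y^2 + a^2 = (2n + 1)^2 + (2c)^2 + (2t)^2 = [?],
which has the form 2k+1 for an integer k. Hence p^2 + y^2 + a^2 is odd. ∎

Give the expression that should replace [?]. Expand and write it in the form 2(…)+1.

2(2c^2 + 2n^2 + 2n + 2t^2) + 1

Expanding: (2n + 1)^2 + (2c)^2 + (2t)^2 = 4c^2 + 4n^2 + 4n + 4t^2 + 1.
Every term except the constant is even, so this is 2(2c^2 + 2n^2 + 2n + 2t^2) + 1,
and 2c^2 + 2n^2 + 2n + 2t^2 ∈ ℤ gives the required form.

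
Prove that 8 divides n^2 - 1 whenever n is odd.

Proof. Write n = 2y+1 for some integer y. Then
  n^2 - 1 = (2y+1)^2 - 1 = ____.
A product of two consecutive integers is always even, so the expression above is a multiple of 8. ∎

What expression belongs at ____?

4y(y + 1)

(2y+1)^2 - 1 = 4y^2 + 4y + 1 - 1 = 4y^2 + 4y = 4y(y+1).
Since y and y+1 are consecutive, y(y+1) is even, and 4·(even) is a multiple of 8.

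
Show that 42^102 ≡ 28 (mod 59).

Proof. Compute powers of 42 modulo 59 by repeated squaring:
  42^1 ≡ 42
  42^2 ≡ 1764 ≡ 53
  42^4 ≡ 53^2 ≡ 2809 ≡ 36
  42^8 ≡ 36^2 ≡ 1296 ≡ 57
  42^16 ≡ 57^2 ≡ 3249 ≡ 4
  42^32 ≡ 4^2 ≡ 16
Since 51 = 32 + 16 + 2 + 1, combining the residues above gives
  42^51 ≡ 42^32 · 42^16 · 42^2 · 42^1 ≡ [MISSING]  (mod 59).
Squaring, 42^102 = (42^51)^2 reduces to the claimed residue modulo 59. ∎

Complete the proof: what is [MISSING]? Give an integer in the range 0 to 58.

42^32 · 42^16 · 42^2 · 42^1 ≡ 16 · 4 · 53 · 42 = 142464.
142464 mod 59 = 38, so 42^51 ≡ 38 (mod 59).

38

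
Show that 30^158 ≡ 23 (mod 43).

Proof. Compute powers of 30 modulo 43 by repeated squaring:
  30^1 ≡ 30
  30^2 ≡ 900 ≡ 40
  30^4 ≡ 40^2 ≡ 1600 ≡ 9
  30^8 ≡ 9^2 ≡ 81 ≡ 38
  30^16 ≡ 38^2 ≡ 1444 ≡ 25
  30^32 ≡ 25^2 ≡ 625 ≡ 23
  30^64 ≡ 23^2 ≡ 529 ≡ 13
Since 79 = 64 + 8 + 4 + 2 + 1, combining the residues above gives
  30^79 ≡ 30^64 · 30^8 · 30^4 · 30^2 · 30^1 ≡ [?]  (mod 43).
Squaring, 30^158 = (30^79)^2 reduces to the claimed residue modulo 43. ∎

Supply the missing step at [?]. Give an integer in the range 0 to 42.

18

30^64 · 30^8 · 30^4 · 30^2 · 30^1 ≡ 13 · 38 · 9 · 40 · 30 = 5335200.
5335200 mod 43 = 18, so 30^79 ≡ 18 (mod 43).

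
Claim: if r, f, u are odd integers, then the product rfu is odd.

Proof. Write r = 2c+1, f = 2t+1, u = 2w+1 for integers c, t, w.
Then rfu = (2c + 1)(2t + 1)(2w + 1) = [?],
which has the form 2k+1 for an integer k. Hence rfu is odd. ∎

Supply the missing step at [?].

(2c + 1)(2t + 1)(2w + 1) = 8ctw + 4ct + 4cw + 2c + 4tw + 2t + 2w + 1
= 2(4ctw + 2ct + 2cw + c + 2tw + t + w) + 1.
Since 4ctw + 2ct + 2cw + c + 2tw + t + w is an integer, the product is of the form 2k+1 for an integer k.

2(4ctw + 2ct + 2cw + c + 2tw + t + w) + 1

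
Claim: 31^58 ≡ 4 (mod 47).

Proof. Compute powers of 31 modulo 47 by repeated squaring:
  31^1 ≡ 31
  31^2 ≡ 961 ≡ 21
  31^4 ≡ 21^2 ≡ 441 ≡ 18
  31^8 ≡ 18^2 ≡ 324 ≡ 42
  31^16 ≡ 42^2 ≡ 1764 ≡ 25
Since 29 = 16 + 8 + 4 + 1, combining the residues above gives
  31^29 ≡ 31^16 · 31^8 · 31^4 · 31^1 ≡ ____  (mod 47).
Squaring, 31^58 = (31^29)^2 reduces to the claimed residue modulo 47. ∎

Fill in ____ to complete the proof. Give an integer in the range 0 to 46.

31^16 · 31^8 · 31^4 · 31^1 ≡ 25 · 42 · 18 · 31 = 585900.
585900 mod 47 = 45, so 31^29 ≡ 45 (mod 47).

45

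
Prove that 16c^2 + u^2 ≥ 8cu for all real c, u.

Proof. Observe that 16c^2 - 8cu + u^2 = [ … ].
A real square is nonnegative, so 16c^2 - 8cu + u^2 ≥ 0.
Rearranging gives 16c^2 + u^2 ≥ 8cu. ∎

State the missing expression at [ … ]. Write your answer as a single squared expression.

(4c - u)^2

16c^2 - 8cu + u^2 is a perfect-square trinomial: the outer terms are (4c)^2 and (u)^2, and the cross term is -2·4c·u.
So 16c^2 - 8cu + u^2 = (4c - u)^2 ≥ 0.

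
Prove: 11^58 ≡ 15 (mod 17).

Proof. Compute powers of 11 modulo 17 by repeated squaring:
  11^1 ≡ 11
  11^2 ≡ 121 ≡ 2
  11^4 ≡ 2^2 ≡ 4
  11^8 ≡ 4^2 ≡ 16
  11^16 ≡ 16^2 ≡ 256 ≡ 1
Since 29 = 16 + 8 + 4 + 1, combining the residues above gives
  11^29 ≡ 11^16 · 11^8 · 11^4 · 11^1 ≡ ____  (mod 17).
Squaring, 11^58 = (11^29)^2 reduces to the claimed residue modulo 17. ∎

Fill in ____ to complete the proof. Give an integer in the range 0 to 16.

Multiply the listed residues: 1 · 16 · 4 · 11 = 16 → 64 → 704.
Reducing modulo 17: 704 = 41·17 + 7, so 11^29 ≡ 7.

7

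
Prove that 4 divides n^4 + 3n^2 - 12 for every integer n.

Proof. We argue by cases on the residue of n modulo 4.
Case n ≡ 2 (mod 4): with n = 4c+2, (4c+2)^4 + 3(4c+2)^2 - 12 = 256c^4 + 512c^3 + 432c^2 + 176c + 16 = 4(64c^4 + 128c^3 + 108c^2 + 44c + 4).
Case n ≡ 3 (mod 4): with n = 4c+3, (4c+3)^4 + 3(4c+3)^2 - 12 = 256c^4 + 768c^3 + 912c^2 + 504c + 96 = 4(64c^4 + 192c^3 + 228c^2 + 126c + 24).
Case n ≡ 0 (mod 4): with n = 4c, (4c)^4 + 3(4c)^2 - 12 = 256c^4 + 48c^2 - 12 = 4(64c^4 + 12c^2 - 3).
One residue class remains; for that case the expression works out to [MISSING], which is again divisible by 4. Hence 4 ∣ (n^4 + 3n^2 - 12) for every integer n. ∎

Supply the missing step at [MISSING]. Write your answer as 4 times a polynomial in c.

4(64c^4 + 64c^3 + 36c^2 + 10c - 2)

Only n ≡ 1 (mod 4) is unaccounted for. Put n = 4c+1:
(4c+1)^4 + 3(4c+1)^2 - 12 expands to 256c^4 + 256c^3 + 144c^2 + 40c - 8,
and factoring out 4 leaves 4(64c^4 + 64c^3 + 36c^2 + 10c - 2).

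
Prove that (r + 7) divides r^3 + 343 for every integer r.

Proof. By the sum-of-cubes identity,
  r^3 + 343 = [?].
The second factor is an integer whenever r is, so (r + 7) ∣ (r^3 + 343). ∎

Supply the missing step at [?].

a^3 + b^3 = (a + b)(a^2 - ab + b^2). With a = r, b = 7:
r^3 + 343 = (r + 7)(r^2 - 7r + 49).

(r + 7)(r^2 - 7r + 49)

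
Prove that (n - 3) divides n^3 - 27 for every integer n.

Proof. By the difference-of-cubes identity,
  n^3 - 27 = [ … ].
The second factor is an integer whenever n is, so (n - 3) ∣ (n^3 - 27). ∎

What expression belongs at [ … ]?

(n - 3)(n^2 + 3n + 9)

a^3 - b^3 = (a - b)(a^2 + ab + b^2). With a = n, b = 3:
n^3 - 27 = (n - 3)(n^2 + 3n + 9).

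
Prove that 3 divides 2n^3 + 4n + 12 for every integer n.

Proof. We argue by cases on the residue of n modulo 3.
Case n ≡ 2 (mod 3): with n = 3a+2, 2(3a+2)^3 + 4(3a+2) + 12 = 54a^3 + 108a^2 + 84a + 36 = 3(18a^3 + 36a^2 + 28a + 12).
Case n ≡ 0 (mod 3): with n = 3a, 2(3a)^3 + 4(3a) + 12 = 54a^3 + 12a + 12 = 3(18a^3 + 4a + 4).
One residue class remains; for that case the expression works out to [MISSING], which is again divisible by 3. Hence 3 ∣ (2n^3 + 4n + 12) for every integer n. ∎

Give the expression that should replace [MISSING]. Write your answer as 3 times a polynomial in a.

Only n ≡ 1 (mod 3) is unaccounted for. Put n = 3a+1:
2(3a+1)^3 + 4(3a+1) + 12 expands to 54a^3 + 54a^2 + 30a + 18,
and factoring out 3 leaves 3(18a^3 + 18a^2 + 10a + 6).

3(18a^3 + 18a^2 + 10a + 6)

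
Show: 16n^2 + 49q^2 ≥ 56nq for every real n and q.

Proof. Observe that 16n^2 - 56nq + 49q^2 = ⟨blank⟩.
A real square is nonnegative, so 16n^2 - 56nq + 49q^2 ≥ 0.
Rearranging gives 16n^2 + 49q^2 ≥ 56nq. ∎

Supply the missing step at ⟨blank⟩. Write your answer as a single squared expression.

(4n - 7q)^2

The leading and trailing coefficients are 4^2 and 7^2, and 56 = 2·4·7, so the trinomial is (4n - 7q)^2.
Hence 16n^2 - 56nq + 49q^2 ≥ 0.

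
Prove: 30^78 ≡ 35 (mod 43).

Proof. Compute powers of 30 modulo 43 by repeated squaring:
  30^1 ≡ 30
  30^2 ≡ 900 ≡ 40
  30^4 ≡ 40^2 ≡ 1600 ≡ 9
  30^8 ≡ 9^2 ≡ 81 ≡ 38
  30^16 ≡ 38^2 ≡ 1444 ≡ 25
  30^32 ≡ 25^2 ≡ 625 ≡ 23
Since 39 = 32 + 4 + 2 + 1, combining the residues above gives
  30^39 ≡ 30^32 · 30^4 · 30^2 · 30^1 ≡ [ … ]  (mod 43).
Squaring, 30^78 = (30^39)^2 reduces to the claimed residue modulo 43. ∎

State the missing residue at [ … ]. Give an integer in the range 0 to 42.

32

30^32 · 30^4 · 30^2 · 30^1 ≡ 23 · 9 · 40 · 30 = 248400.
248400 mod 43 = 32, so 30^39 ≡ 32 (mod 43).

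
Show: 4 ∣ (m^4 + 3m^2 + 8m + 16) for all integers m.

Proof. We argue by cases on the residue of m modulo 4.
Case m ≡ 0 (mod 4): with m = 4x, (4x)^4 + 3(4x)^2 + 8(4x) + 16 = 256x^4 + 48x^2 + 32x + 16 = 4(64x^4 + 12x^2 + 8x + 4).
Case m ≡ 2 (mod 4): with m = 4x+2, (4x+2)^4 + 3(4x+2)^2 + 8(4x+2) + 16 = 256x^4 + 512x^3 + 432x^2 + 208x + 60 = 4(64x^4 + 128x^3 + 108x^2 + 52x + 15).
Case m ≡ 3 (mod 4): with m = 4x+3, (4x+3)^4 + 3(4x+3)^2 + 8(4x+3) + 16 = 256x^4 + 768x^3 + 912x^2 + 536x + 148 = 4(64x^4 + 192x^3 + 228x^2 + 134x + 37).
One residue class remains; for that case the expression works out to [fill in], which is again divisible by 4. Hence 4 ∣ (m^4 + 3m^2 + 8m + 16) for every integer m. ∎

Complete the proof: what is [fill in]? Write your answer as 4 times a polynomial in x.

4(64x^4 + 64x^3 + 36x^2 + 18x + 7)

The residues treated are {0, 2, 3}, so the missing case is m ≡ 1 (mod 4); write m = 4x+1.
Then (4x+1)^4 + 3(4x+1)^2 + 8(4x+1) + 16 = 256x^4 + 256x^3 + 144x^2 + 72x + 28 = 4(64x^4 + 64x^3 + 36x^2 + 18x + 7).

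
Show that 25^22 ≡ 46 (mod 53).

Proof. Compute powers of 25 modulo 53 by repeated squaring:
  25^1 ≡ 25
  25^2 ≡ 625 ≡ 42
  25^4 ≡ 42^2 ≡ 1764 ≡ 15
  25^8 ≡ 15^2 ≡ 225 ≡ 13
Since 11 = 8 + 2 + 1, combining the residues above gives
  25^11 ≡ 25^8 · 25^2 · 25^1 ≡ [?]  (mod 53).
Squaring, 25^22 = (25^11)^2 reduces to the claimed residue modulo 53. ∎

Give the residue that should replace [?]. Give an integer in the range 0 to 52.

29

25^8 · 25^2 · 25^1 ≡ 13 · 42 · 25 = 13650.
13650 mod 53 = 29, so 25^11 ≡ 29 (mod 53).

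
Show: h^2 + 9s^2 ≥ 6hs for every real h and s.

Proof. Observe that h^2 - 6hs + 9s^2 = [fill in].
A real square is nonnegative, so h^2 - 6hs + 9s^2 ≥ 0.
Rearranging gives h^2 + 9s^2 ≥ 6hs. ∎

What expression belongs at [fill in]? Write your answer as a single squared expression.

h^2 - 6hs + 9s^2 is a perfect-square trinomial: the outer terms are (h)^2 and (3s)^2, and the cross term is -2·h·3s.
So h^2 - 6hs + 9s^2 = (h - 3s)^2 ≥ 0.

(h - 3s)^2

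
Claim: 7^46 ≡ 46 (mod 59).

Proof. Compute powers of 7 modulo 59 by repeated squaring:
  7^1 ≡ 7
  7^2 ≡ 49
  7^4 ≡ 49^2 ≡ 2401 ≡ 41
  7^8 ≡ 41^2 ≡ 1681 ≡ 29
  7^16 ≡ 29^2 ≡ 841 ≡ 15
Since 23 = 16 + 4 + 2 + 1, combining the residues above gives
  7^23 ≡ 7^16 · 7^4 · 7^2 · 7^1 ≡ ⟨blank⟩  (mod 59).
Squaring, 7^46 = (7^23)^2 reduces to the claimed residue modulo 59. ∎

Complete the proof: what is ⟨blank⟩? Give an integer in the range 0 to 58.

20

7^16 · 7^4 · 7^2 · 7^1 ≡ 15 · 41 · 49 · 7 = 210945.
210945 mod 59 = 20, so 7^23 ≡ 20 (mod 59).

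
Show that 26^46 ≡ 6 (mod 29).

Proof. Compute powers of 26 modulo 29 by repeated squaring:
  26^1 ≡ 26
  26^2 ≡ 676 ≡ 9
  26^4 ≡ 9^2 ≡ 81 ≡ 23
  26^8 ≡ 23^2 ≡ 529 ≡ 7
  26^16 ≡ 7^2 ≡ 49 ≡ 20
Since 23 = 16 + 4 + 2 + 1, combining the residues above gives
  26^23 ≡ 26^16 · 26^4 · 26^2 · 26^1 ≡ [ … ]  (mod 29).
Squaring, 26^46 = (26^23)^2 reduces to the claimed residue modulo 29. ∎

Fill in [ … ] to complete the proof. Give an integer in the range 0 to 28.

Multiply the listed residues: 20 · 23 · 9 · 26 = 460 → 4140 → 107640.
Reducing modulo 29: 107640 = 3711·29 + 21, so 26^23 ≡ 21.

21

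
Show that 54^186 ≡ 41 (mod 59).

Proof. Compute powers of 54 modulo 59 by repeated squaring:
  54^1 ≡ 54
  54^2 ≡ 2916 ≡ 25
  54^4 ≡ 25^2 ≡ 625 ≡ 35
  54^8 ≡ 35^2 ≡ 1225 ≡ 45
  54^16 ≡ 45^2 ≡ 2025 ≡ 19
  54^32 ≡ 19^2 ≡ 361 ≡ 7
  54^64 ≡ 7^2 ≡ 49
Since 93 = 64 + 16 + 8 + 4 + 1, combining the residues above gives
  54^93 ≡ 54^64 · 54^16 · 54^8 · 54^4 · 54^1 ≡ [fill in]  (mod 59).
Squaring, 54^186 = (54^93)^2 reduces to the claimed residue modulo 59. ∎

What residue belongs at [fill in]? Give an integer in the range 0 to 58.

10

54^64 · 54^16 · 54^8 · 54^4 · 54^1 ≡ 49 · 19 · 45 · 35 · 54 = 79181550.
79181550 mod 59 = 10, so 54^93 ≡ 10 (mod 59).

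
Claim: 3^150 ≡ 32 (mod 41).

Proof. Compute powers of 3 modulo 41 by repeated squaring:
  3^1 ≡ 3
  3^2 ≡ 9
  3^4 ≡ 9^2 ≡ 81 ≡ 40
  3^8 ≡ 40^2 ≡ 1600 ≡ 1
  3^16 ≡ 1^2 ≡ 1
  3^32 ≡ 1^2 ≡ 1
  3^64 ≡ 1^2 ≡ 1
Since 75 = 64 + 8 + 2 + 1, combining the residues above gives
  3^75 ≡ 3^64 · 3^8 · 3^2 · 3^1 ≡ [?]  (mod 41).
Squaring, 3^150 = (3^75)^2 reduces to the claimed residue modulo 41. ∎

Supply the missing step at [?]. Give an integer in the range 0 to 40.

Multiply the listed residues: 1 · 1 · 9 · 3 = 1 → 9 → 27.
Reducing modulo 41: 27 = 0·41 + 27, so 3^75 ≡ 27.

27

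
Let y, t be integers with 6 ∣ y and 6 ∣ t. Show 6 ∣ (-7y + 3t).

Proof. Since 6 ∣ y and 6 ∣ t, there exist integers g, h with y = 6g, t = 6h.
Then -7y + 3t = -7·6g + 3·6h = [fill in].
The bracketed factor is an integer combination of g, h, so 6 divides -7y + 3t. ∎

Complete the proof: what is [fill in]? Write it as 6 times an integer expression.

6(-7g + 3h)

Each term has a factor of 6: -7·6g + 3·6h = 6·(-7g + 3h).
Since -7g + 3h is an integer, 6 ∣ (-7y + 3t).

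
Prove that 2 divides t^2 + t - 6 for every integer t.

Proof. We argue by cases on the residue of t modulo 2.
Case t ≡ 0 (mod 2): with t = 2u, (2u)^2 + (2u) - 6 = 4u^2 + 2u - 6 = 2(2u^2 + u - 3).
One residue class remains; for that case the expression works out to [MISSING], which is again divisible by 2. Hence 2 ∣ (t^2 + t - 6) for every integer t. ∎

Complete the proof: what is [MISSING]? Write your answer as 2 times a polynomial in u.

Only t ≡ 1 (mod 2) is unaccounted for. Put t = 2u+1:
(2u+1)^2 + (2u+1) - 6 expands to 4u^2 + 6u - 4,
and factoring out 2 leaves 2(2u^2 + 3u - 2).

2(2u^2 + 3u - 2)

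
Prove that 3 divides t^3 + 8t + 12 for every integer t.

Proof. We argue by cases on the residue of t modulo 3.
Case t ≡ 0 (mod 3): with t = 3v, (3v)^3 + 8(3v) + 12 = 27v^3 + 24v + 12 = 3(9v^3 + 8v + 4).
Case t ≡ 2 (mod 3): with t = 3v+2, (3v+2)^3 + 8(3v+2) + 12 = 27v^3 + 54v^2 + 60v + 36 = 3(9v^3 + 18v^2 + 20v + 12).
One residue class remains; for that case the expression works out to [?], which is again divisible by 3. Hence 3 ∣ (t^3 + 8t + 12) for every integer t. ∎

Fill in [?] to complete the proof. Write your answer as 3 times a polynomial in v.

Only t ≡ 1 (mod 3) is unaccounted for. Put t = 3v+1:
(3v+1)^3 + 8(3v+1) + 12 expands to 27v^3 + 27v^2 + 33v + 21,
and factoring out 3 leaves 3(9v^3 + 9v^2 + 11v + 7).

3(9v^3 + 9v^2 + 11v + 7)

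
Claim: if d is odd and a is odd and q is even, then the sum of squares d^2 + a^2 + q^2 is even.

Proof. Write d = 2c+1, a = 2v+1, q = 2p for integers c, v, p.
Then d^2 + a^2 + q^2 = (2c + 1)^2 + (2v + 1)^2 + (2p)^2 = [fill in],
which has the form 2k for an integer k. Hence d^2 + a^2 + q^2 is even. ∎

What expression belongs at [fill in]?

2(2c^2 + 2c + 2p^2 + 2v^2 + 2v + 1)

(2c + 1)^2 + (2v + 1)^2 + (2p)^2 = 4c^2 + 4c + 4p^2 + 4v^2 + 4v + 2
= 2(2c^2 + 2c + 2p^2 + 2v^2 + 2v + 1).
Since 2c^2 + 2c + 2p^2 + 2v^2 + 2v + 1 is an integer, the sum of squares is of the form 2k for an integer k.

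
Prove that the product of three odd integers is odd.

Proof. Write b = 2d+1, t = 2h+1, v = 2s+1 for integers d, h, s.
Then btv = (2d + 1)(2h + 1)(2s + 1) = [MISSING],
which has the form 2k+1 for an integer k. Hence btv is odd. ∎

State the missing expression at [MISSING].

2(4dhs + 2dh + 2ds + d + 2hs + h + s) + 1

(2d + 1)(2h + 1)(2s + 1) = 8dhs + 4dh + 4ds + 2d + 4hs + 2h + 2s + 1
= 2(4dhs + 2dh + 2ds + d + 2hs + h + s) + 1.
Since 4dhs + 2dh + 2ds + d + 2hs + h + s is an integer, the product is of the form 2k+1 for an integer k.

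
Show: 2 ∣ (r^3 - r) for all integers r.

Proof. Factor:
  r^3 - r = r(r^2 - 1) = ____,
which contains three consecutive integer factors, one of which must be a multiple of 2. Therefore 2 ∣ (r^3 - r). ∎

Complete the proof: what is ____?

r(r^2 - 1) = r(r - 1)(r + 1) = (r - 1)r(r + 1).
These three factors are consecutive integers, so their product is divisible by 2.

(r - 1)r(r + 1)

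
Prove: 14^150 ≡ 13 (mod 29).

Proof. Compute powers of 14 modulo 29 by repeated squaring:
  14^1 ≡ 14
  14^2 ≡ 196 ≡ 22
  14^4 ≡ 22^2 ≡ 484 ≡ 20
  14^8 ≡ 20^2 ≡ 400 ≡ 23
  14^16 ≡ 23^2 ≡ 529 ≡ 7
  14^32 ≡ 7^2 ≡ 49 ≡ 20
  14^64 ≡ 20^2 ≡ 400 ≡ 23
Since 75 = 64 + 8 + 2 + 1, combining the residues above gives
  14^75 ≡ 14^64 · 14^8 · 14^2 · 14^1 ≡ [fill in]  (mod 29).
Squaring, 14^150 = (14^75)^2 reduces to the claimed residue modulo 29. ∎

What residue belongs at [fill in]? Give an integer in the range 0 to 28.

10

Multiply the listed residues: 23 · 23 · 22 · 14 = 529 → 11638 → 162932.
Reducing modulo 29: 162932 = 5618·29 + 10, so 14^75 ≡ 10.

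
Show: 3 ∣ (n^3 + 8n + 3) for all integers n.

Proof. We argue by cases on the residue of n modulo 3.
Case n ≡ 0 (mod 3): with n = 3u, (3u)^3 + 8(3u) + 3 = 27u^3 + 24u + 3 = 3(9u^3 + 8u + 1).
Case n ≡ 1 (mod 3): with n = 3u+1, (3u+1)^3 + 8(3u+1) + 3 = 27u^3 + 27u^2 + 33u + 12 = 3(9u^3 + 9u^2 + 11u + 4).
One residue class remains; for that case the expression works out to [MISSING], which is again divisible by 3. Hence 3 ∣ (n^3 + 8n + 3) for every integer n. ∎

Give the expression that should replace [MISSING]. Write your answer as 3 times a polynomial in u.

Only n ≡ 2 (mod 3) is unaccounted for. Put n = 3u+2:
(3u+2)^3 + 8(3u+2) + 3 expands to 27u^3 + 54u^2 + 60u + 27,
and factoring out 3 leaves 3(9u^3 + 18u^2 + 20u + 9).

3(9u^3 + 18u^2 + 20u + 9)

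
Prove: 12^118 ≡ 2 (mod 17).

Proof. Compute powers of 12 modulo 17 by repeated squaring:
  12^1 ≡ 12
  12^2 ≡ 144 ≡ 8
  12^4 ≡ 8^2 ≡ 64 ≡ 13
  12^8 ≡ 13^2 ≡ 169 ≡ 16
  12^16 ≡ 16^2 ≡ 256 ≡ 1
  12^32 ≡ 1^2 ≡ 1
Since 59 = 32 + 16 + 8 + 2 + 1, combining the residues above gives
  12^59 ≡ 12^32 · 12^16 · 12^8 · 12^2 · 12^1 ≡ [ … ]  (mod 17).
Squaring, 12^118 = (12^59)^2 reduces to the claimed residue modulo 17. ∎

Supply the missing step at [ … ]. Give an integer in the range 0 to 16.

12^32 · 12^16 · 12^8 · 12^2 · 12^1 ≡ 1 · 1 · 16 · 8 · 12 = 1536.
1536 mod 17 = 6, so 12^59 ≡ 6 (mod 17).

6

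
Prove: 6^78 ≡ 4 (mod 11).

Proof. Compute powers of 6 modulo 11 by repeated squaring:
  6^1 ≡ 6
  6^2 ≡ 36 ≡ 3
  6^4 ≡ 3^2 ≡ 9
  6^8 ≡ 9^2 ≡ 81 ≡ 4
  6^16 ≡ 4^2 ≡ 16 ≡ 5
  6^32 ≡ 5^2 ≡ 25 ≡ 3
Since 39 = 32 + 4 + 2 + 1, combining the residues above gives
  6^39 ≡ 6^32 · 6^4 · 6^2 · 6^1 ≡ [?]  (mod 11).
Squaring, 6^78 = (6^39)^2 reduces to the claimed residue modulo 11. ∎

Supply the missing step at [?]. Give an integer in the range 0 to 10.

Multiply the listed residues: 3 · 9 · 3 · 6 = 27 → 81 → 486.
Reducing modulo 11: 486 = 44·11 + 2, so 6^39 ≡ 2.

2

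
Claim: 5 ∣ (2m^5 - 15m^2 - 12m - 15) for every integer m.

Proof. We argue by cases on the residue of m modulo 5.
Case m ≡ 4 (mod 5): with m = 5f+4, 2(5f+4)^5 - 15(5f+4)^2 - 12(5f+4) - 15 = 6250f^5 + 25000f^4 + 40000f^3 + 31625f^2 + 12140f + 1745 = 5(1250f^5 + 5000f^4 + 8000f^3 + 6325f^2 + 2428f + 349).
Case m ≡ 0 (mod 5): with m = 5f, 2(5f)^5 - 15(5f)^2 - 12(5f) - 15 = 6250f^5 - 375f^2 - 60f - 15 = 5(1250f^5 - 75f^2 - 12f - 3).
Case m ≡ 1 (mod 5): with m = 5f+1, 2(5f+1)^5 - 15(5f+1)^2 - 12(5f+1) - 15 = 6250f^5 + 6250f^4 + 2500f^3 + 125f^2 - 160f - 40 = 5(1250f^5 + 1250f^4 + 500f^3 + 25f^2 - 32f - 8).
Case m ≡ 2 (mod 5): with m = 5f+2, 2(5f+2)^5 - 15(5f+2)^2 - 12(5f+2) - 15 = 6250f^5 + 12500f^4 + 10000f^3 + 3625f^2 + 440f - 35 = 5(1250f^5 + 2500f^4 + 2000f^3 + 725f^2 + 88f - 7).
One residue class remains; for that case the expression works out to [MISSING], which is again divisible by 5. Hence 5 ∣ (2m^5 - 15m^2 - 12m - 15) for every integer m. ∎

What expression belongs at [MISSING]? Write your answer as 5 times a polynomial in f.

Only m ≡ 3 (mod 5) is unaccounted for. Put m = 5f+3:
2(5f+3)^5 - 15(5f+3)^2 - 12(5f+3) - 15 expands to 6250f^5 + 18750f^4 + 22500f^3 + 13125f^2 + 3540f + 300,
and factoring out 5 leaves 5(1250f^5 + 3750f^4 + 4500f^3 + 2625f^2 + 708f + 60).

5(1250f^5 + 3750f^4 + 4500f^3 + 2625f^2 + 708f + 60)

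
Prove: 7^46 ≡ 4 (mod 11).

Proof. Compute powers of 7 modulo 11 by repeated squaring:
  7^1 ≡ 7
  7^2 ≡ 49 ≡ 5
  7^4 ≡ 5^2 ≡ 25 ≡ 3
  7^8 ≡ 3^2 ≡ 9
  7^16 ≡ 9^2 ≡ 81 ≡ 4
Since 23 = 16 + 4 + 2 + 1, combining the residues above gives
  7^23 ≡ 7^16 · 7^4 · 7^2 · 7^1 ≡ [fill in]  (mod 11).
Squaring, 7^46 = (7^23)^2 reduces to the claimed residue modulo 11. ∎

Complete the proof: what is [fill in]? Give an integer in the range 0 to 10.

Multiply the listed residues: 4 · 3 · 5 · 7 = 12 → 60 → 420.
Reducing modulo 11: 420 = 38·11 + 2, so 7^23 ≡ 2.

2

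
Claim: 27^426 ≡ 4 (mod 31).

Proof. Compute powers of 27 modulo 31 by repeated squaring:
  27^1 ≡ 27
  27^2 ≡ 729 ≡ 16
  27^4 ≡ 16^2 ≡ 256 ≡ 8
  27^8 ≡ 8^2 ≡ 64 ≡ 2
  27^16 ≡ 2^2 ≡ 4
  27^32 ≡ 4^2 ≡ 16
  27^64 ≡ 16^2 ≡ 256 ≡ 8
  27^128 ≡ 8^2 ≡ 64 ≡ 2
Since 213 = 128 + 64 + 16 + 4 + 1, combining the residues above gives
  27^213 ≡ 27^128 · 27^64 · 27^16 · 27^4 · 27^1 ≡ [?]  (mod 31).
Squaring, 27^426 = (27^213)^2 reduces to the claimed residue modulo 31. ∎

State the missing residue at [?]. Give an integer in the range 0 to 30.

27^128 · 27^64 · 27^16 · 27^4 · 27^1 ≡ 2 · 8 · 4 · 8 · 27 = 13824.
13824 mod 31 = 29, so 27^213 ≡ 29 (mod 31).

29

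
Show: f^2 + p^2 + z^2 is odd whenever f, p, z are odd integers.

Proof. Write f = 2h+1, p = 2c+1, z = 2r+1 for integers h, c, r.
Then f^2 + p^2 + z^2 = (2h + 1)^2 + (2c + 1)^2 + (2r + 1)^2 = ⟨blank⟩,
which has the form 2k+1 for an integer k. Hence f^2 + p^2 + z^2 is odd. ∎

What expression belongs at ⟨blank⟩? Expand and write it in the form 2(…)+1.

(2h + 1)^2 + (2c + 1)^2 + (2r + 1)^2 = 4c^2 + 4c + 4h^2 + 4h + 4r^2 + 4r + 3
= 2(2c^2 + 2c + 2h^2 + 2h + 2r^2 + 2r + 1) + 1.
Since 2c^2 + 2c + 2h^2 + 2h + 2r^2 + 2r + 1 is an integer, the sum of squares is of the form 2k+1 for an integer k.

2(2c^2 + 2c + 2h^2 + 2h + 2r^2 + 2r + 1) + 1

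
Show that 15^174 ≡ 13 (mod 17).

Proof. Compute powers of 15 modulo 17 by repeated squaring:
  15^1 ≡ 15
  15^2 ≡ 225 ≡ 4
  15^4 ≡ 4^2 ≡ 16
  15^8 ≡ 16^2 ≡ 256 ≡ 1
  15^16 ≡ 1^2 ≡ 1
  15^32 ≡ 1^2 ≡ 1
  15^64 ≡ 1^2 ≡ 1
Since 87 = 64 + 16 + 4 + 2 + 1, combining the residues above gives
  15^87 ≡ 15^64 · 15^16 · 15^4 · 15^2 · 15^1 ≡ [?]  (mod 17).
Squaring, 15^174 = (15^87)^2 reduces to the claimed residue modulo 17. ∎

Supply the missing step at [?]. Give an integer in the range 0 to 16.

8

15^64 · 15^16 · 15^4 · 15^2 · 15^1 ≡ 1 · 1 · 16 · 4 · 15 = 960.
960 mod 17 = 8, so 15^87 ≡ 8 (mod 17).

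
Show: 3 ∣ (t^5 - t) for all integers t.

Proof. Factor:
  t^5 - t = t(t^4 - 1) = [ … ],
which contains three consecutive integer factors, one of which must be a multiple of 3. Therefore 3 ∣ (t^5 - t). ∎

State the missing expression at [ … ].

(t - 1)t(t + 1)(t^2 + 1)

t^4 - 1 = (t^2 - 1)(t^2 + 1), and t^2 - 1 = (t-1)(t+1).
So t(t^4 - 1) = (t - 1)t(t + 1)(t^2 + 1).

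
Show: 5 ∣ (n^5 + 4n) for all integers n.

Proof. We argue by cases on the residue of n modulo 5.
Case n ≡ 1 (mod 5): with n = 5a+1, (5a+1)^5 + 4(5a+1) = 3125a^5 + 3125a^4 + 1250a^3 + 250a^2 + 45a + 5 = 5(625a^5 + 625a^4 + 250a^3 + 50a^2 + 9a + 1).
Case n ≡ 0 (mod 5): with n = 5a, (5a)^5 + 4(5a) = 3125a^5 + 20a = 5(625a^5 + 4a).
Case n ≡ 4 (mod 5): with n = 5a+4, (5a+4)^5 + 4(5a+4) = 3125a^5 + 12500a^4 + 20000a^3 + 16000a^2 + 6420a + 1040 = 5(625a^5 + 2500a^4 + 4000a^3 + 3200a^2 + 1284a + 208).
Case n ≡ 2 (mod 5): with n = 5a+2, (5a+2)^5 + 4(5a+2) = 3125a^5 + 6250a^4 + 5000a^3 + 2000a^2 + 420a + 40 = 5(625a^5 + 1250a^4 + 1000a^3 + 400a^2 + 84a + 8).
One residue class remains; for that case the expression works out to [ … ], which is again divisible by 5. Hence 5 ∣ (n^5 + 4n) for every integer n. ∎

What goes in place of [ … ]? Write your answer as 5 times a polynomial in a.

5(625a^5 + 1875a^4 + 2250a^3 + 1350a^2 + 409a + 51)

Only n ≡ 3 (mod 5) is unaccounted for. Put n = 5a+3:
(5a+3)^5 + 4(5a+3) expands to 3125a^5 + 9375a^4 + 11250a^3 + 6750a^2 + 2045a + 255,
and factoring out 5 leaves 5(625a^5 + 1875a^4 + 2250a^3 + 1350a^2 + 409a + 51).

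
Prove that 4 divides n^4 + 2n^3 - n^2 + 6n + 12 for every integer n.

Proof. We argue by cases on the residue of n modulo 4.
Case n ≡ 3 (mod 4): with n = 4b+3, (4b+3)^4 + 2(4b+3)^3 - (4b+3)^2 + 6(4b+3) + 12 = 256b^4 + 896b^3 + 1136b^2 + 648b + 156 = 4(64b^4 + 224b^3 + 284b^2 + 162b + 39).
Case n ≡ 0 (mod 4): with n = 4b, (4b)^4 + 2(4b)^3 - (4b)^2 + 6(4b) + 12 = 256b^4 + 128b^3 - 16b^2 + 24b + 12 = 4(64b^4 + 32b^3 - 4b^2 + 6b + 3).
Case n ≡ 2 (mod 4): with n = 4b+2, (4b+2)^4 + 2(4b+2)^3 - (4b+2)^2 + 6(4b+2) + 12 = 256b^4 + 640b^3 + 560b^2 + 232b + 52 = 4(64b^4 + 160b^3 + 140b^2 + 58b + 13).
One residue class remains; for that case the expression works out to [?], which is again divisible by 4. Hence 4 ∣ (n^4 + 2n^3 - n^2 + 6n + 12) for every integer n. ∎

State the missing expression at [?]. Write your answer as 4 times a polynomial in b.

The residues treated are {3, 0, 2}, so the missing case is n ≡ 1 (mod 4); write n = 4b+1.
Then (4b+1)^4 + 2(4b+1)^3 - (4b+1)^2 + 6(4b+1) + 12 = 256b^4 + 384b^3 + 176b^2 + 56b + 20 = 4(64b^4 + 96b^3 + 44b^2 + 14b + 5).

4(64b^4 + 96b^3 + 44b^2 + 14b + 5)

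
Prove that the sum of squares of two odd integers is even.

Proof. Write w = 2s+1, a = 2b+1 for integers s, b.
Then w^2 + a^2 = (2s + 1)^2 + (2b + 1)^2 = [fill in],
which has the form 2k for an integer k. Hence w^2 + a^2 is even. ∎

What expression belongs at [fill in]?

2(2b^2 + 2b + 2s^2 + 2s + 1)

(2s + 1)^2 + (2b + 1)^2 = 4b^2 + 4b + 4s^2 + 4s + 2
= 2(2b^2 + 2b + 2s^2 + 2s + 1).
Since 2b^2 + 2b + 2s^2 + 2s + 1 is an integer, the sum of squares is of the form 2k for an integer k.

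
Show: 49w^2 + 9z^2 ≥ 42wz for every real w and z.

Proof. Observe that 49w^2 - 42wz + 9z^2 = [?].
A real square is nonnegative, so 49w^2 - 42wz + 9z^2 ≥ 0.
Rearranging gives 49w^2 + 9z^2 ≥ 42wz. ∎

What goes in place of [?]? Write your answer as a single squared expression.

(7w - 3z)^2

The leading and trailing coefficients are 7^2 and 3^2, and 42 = 2·7·3, so the trinomial is (7w - 3z)^2.
Hence 49w^2 - 42wz + 9z^2 ≥ 0.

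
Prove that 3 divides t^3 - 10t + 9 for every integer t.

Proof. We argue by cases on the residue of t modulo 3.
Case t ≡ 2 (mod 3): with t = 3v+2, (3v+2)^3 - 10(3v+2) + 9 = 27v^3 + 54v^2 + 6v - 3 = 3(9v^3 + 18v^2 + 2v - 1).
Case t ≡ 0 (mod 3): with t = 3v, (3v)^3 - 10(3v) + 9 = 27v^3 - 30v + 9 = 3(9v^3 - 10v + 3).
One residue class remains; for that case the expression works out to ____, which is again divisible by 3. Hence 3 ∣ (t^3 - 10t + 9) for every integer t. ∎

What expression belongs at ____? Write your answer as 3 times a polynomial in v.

The residues treated are {2, 0}, so the missing case is t ≡ 1 (mod 3); write t = 3v+1.
Then (3v+1)^3 - 10(3v+1) + 9 = 27v^3 + 27v^2 - 21v = 3(9v^3 + 9v^2 - 7v).

3(9v^3 + 9v^2 - 7v)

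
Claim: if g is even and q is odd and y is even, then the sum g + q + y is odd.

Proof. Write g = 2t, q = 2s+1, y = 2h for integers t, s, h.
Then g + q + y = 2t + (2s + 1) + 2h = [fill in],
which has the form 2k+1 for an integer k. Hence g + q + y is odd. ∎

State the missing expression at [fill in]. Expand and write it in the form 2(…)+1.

Expanding: 2t + (2s + 1) + 2h = 2h + 2s + 2t + 1.
Every term except the constant is even, so this is 2(h + s + t) + 1,
and h + s + t ∈ ℤ gives the required form.

2(h + s + t) + 1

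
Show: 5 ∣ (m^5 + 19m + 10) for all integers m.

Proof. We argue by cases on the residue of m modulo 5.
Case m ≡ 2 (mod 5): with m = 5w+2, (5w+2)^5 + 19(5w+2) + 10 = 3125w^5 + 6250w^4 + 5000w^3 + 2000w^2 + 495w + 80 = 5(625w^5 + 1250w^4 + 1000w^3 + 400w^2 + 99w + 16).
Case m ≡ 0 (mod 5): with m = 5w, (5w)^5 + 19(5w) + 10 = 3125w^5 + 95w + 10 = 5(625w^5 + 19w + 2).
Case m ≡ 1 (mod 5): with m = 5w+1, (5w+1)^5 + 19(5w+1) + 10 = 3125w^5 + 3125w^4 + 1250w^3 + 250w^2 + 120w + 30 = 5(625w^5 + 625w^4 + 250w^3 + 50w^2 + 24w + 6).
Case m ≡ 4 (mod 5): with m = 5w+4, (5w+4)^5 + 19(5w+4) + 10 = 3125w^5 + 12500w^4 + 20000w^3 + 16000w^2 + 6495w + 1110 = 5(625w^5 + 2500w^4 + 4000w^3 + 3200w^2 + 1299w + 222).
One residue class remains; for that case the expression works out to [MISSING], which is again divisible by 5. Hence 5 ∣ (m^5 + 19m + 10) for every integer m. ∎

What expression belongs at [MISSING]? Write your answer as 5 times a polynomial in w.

Only m ≡ 3 (mod 5) is unaccounted for. Put m = 5w+3:
(5w+3)^5 + 19(5w+3) + 10 expands to 3125w^5 + 9375w^4 + 11250w^3 + 6750w^2 + 2120w + 310,
and factoring out 5 leaves 5(625w^5 + 1875w^4 + 2250w^3 + 1350w^2 + 424w + 62).

5(625w^5 + 1875w^4 + 2250w^3 + 1350w^2 + 424w + 62)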